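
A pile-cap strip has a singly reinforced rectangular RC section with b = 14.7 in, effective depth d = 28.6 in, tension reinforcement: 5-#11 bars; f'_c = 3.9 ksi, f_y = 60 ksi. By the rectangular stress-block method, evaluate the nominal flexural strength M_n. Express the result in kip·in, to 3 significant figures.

M_n ≈ 11100 kip·in

A_s = 5 × 1.56 = 7.8 in².
T = A_s f_y = 7.8 × 60 = 468 kips.
a = T/(0.85 f'_c b) = 468/(0.85 × 3.9 × 14.7) = 9.604 in.
M_n = T(d − a/2) = 468 × (28.6 − 4.802) = 11137.5 kip·in.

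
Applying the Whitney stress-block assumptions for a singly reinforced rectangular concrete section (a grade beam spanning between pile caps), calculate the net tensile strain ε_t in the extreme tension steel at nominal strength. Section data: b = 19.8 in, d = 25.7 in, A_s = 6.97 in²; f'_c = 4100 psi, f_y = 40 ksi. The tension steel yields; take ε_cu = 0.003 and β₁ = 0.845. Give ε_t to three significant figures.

ε_t ≈ 0.0131

a = A_s f_y/(0.85 f'_c b) = 4.040 in.
β₁ = 0.845, so c = a/β₁ = 4.040/0.845 = 4.781 in.
From the linear strain diagram with ε_cu = 0.003: ε_t = 0.003 (d − c)/c = 0.003 × (25.7 − 4.781)/4.781 = 0.0131.
Since ε_t ≥ 0.005, the section is tension-controlled.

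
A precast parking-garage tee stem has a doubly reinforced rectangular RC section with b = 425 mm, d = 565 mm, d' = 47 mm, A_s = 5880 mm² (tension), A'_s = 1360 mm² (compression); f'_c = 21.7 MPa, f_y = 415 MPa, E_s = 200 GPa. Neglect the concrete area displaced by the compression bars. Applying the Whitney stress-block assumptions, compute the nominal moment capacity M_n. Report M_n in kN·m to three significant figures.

Assume both tension and compression steel yield.
Net tension couple steel: A_s − A'_s = 4520 mm².
a = (A_s − A'_s) f_y / (0.85 f'_c b) = 1875800/(0.85 × 21.7 × 425) = 239.29 mm.
c = a/β₁ = 239.29/0.85 = 281.52 mm; ε'_s = 0.003(c − d')/c = 0.0025 ≥ f_y/E_s = 0.0021, so compression steel does yield.
M_n = (A_s − A'_s) f_y (d − a/2) + A'_s f_y (d − d') = [1875800 × (565 − 119.645) + 564400 × (565 − 47)] × 10⁻⁶ = 835.40 + 292.36 = 1127.76 kN·m.

M_n ≈ 1130 kN·m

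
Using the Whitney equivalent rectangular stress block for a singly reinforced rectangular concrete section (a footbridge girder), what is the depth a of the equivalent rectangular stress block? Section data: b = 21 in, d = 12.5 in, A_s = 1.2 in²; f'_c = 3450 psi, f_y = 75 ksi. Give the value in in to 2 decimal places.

a ≈ 1.46 in

T = A_s f_y = 1.2 × 75 = 90 kips.
a = T/(0.85 f'_c b) = 90/(0.85 × 3.45 × 21) = 1.46 in.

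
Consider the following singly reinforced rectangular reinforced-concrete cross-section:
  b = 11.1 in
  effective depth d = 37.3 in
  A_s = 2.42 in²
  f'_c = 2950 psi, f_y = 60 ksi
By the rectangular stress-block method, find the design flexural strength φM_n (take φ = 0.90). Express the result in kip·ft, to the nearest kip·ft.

T = A_s f_y = 2.42 × 60 = 145.2 kips.
a = T/(0.85 f'_c b) = 145.2/(0.85 × 2.95 × 11.1) = 5.217 in.
M_n = T(d − a/2) = 145.2 × (37.3 − 2.6085) = 5037.2 kip·in = 5037.2/12 = 419.77 kip·ft.
φM_n = 0.90 × 419.77 = 377.79 kip·ft.

φM_n ≈ 378 kip·ft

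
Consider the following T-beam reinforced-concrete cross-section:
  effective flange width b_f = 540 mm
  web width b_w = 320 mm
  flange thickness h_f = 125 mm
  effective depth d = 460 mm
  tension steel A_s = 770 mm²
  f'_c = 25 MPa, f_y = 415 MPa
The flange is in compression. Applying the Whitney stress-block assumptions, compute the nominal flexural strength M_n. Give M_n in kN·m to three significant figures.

Tension: T = A_s f_y = 770 × 415 = 319550 N.
Try a within the flange: a = T/(0.85 f'_c b_f) = 319550/(0.85 × 25 × 540) = 27.85 mm.
Since a = 27.85 ≤ h_f = 125 mm, the stress block lies entirely in the flange; analyse as a rectangular beam of width b_f.
M_n = T(d − a/2) = 319550 × (460 − 13.925) = 142.54 × 10⁶ N·mm.
M_n = 142.54 kN·m.

M_n ≈ 143 kN·m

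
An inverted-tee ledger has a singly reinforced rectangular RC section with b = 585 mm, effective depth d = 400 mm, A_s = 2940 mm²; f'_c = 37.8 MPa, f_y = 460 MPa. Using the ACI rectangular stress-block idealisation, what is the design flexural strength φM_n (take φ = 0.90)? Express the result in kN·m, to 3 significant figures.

φM_n ≈ 443 kN·m

T = A_s f_y = 2940 × 460 = 1352400 N = 1352.4 kN.
From C = T: a = T/(0.85 f'_c b) = 1352400/(0.85 × 37.8 × 585) = 71.95 mm.
M_n = T(d − a/2) = 1352.4 kN × (400 − 35.975) mm = 492.31 kN·m.
φM_n = 0.90 × 492.31 = 443.08 kN·m.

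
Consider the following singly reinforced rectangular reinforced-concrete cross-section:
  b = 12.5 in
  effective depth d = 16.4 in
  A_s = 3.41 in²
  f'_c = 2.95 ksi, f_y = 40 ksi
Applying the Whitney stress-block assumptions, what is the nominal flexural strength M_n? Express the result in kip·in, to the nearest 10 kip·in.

T = A_s f_y = 3.41 × 40 = 136.4 kips.
a = T/(0.85 f'_c b) = 136.4/(0.85 × 2.95 × 12.5) = 4.352 in.
M_n = T(d − a/2) = 136.4 × (16.4 − 2.176) = 1940.2 kip·in.

M_n ≈ 1940 kip·in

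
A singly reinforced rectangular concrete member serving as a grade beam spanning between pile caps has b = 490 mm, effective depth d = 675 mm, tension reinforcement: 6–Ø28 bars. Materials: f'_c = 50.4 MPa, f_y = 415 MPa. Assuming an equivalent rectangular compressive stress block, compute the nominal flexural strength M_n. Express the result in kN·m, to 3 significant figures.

A_s = 6 × 616 = 3696 mm².
T = A_s f_y = 3696 × 415 = 1533840 N = 1533.84 kN.
From C = T: a = T/(0.85 f'_c b) = 1533840/(0.85 × 50.4 × 490) = 73.07 mm.
M_n = T(d − a/2) = 1533.84 kN × (675 − 36.535) mm = 979.30 kN·m.

M_n ≈ 979 kN·m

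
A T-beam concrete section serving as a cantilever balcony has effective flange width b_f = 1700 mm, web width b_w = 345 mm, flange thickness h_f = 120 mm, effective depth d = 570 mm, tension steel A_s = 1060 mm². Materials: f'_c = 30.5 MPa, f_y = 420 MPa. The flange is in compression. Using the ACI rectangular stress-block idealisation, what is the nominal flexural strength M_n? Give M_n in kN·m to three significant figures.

Tension: T = A_s f_y = 1060 × 420 = 445200 N.
Try a within the flange: a = T/(0.85 f'_c b_f) = 445200/(0.85 × 30.5 × 1700) = 10.10 mm.
Since a = 10.10 ≤ h_f = 120 mm, the stress block lies entirely in the flange; analyse as a rectangular beam of width b_f.
M_n = T(d − a/2) = 445200 × (570 − 5.05) = 251.52 × 10⁶ N·mm.
M_n = 251.52 kN·m.

M_n ≈ 252 kN·m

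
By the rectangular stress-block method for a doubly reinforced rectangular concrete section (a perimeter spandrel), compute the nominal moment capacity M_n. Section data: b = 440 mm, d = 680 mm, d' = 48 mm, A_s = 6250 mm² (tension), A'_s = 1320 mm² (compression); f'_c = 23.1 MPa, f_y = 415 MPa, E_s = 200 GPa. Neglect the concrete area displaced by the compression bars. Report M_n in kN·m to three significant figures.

Assume both tension and compression steel yield.
Net tension couple steel: A_s − A'_s = 4930 mm².
a = (A_s − A'_s) f_y / (0.85 f'_c b) = 2045950/(0.85 × 23.1 × 440) = 236.82 mm.
c = a/β₁ = 236.82/0.85 = 278.61 mm; ε'_s = 0.003(c − d')/c = 0.0025 ≥ f_y/E_s = 0.0021, so compression steel does yield.
M_n = (A_s − A'_s) f_y (d − a/2) + A'_s f_y (d − d') = [2045950 × (680 − 118.41) + 547800 × (680 − 48)] × 10⁻⁶ = 1148.99 + 346.21 = 1495.20 kN·m.

M_n ≈ 1500 kN·m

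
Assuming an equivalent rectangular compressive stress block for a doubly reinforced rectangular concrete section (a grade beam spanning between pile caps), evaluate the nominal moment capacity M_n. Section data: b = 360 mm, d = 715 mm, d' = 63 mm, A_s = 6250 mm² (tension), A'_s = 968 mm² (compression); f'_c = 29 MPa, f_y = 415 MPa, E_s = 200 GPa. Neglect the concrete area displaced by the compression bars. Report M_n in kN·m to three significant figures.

Assume both tension and compression steel yield.
Net tension couple steel: A_s − A'_s = 5282 mm².
a = (A_s − A'_s) f_y / (0.85 f'_c b) = 2192030/(0.85 × 29 × 360) = 247.02 mm.
c = a/β₁ = 247.02/0.843 = 293.02 mm; ε'_s = 0.003(c − d')/c = 0.0024 ≥ f_y/E_s = 0.0021, so compression steel does yield.
M_n = (A_s − A'_s) f_y (d − a/2) + A'_s f_y (d − d') = [2192030 × (715 − 123.51) + 401720 × (715 − 63)] × 10⁻⁶ = 1296.56 + 261.92 = 1558.48 kN·m.

M_n ≈ 1560 kN·m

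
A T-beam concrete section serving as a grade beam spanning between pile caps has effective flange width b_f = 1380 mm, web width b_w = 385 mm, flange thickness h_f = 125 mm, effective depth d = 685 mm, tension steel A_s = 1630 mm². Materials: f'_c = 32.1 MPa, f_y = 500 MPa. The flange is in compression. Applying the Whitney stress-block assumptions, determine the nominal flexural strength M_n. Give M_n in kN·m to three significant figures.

M_n ≈ 549 kN·m

Tension: T = A_s f_y = 1630 × 500 = 815000 N.
Try a within the flange: a = T/(0.85 f'_c b_f) = 815000/(0.85 × 32.1 × 1380) = 21.64 mm.
Since a = 21.64 ≤ h_f = 125 mm, the stress block lies entirely in the flange; analyse as a rectangular beam of width b_f.
M_n = T(d − a/2) = 815000 × (685 − 10.82) = 549.46 × 10⁶ N·mm.
M_n = 549.46 kN·m.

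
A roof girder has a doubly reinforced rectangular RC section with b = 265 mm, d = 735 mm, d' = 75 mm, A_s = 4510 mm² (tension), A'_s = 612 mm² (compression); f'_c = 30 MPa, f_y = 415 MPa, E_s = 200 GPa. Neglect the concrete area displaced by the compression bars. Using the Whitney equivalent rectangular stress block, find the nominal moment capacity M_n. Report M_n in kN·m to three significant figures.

M_n ≈ 1160 kN·m

Assume both tension and compression steel yield.
Net tension couple steel: A_s − A'_s = 3898 mm².
a = (A_s − A'_s) f_y / (0.85 f'_c b) = 1617670/(0.85 × 30 × 265) = 239.39 mm.
c = a/β₁ = 239.39/0.836 = 286.35 mm; ε'_s = 0.003(c − d')/c = 0.0022 ≥ f_y/E_s = 0.0021, so compression steel does yield.
M_n = (A_s − A'_s) f_y (d − a/2) + A'_s f_y (d − d') = [1617670 × (735 − 119.695) + 253980 × (735 − 75)] × 10⁻⁶ = 995.36 + 167.63 = 1162.99 kN·m.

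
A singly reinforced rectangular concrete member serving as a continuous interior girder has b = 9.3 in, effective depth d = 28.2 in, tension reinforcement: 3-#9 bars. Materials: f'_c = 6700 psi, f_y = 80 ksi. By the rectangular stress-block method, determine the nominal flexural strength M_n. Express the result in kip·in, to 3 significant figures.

M_n ≈ 6220 kip·in

A_s = 3 × 1 = 3 in².
T = A_s f_y = 3 × 80 = 240 kips.
a = T/(0.85 f'_c b) = 240/(0.85 × 6.7 × 9.3) = 4.531 in.
M_n = T(d − a/2) = 240 × (28.2 − 2.2655) = 6224.3 kip·in.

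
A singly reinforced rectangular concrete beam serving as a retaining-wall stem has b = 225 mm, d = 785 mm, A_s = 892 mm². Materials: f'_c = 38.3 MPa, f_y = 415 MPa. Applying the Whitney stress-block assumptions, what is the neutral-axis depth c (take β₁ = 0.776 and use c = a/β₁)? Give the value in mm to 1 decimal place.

c ≈ 65.1 mm

T = A_s f_y = 892 × 415 = 370180 N = 370.18 kN.
Setting C = 0.85 f'_c a b equal to T: a = 370180/(0.85 × 38.3 × 225) = 50.537 mm.
With β₁ = 0.776, c = a/β₁ = 50.537/0.776 = 65.1 mm.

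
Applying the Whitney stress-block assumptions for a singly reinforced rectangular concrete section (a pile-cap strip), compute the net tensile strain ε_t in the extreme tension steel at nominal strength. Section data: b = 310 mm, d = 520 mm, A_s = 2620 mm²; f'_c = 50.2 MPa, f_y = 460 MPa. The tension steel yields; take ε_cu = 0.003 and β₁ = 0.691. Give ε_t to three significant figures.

ε_t ≈ 0.00883

a = A_s f_y/(0.85 f'_c b) = 91.11 mm.
β₁ = 0.691, so c = a/β₁ = 91.11/0.691 = 131.85 mm.
From the linear strain diagram with ε_cu = 0.003: ε_t = 0.003 (d − c)/c = 0.003 × (520 − 131.85)/131.85 = 0.00883.
Since ε_t ≥ 0.005, the section is tension-controlled.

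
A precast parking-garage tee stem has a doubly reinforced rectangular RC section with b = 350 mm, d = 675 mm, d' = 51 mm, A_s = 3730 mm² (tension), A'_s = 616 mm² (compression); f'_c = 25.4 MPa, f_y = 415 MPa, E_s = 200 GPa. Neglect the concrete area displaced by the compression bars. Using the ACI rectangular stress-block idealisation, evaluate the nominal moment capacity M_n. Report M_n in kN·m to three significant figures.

Assume both tension and compression steel yield.
Net tension couple steel: A_s − A'_s = 3114 mm².
a = (A_s − A'_s) f_y / (0.85 f'_c b) = 1292310/(0.85 × 25.4 × 350) = 171.02 mm.
c = a/β₁ = 171.02/0.85 = 201.20 mm; ε'_s = 0.003(c − d')/c = 0.0022 ≥ f_y/E_s = 0.0021, so compression steel does yield.
M_n = (A_s − A'_s) f_y (d − a/2) + A'_s f_y (d − d') = [1292310 × (675 − 85.51) + 255640 × (675 − 51)] × 10⁻⁶ = 761.80 + 159.52 = 921.32 kN·m.

M_n ≈ 921 kN·m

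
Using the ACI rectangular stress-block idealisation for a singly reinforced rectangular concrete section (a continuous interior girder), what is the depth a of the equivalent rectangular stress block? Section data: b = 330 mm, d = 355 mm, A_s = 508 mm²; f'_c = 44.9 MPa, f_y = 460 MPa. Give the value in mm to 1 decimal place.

a ≈ 18.6 mm

T = A_s f_y = 508 × 460 = 233680 N = 233.68 kN.
Setting C = 0.85 f'_c a b equal to T: a = 233680/(0.85 × 44.9 × 330) = 18.6 mm.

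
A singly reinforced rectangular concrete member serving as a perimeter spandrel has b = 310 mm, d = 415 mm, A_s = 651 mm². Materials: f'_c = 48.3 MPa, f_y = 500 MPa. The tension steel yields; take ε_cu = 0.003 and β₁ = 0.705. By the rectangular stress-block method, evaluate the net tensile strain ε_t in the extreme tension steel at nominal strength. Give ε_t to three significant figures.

a = A_s f_y/(0.85 f'_c b) = 25.58 mm.
β₁ = 0.705, so c = a/β₁ = 25.58/0.705 = 36.28 mm.
From the linear strain diagram with ε_cu = 0.003: ε_t = 0.003 (d − c)/c = 0.003 × (415 − 36.28)/36.28 = 0.0313.
Since ε_t ≥ 0.005, the section is tension-controlled.

ε_t ≈ 0.0313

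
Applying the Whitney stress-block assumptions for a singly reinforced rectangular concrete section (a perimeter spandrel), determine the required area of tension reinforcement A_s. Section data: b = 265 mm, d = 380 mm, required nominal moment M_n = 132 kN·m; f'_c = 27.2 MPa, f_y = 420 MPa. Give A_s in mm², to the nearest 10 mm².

With M_n = 0.85 f'_c a b (d − a/2), solve the quadratic for a:
a = d − √(d² − 2M_n/(0.85 f'_c b)) = 380 − √(380² − 2 × 132×10⁶/(0.85 × 27.2 × 265)) = 61.71 mm.
A_s = 0.85 f'_c a b / f_y = 0.85 × 27.2 × 61.71 × 265 / 420 = 900.2 mm².

A_s ≈ 900 mm²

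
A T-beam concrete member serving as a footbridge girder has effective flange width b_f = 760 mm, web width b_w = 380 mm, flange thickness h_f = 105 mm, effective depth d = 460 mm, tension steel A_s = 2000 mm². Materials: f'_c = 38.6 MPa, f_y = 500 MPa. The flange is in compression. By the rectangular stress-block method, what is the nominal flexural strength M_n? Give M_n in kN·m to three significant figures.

Tension: T = A_s f_y = 2000 × 500 = 1000000 N.
Try a within the flange: a = T/(0.85 f'_c b_f) = 1000000/(0.85 × 38.6 × 760) = 40.10 mm.
Since a = 40.10 ≤ h_f = 105 mm, the stress block lies entirely in the flange; analyse as a rectangular beam of width b_f.
M_n = T(d − a/2) = 1000000 × (460 − 20.05) = 439.95 × 10⁶ N·mm.
M_n = 439.95 kN·m.

M_n ≈ 440 kN·m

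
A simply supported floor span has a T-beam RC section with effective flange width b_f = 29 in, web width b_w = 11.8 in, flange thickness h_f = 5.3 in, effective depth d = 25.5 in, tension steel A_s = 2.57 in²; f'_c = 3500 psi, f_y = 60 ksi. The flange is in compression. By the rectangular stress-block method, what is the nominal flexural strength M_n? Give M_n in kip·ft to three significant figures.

M_n ≈ 316 kip·ft

Tension: T = A_s f_y = 2.57 × 60 = 154.2 kips.
Try a within the flange: a = T/(0.85 f'_c b_f) = 154.2/(0.85 × 3.5 × 29) = 1.787 in.
Since a = 1.787 ≤ h_f = 5.3 in, the stress block lies entirely in the flange; analyse as a rectangular beam of width b_f.
M_n = T(d − a/2) = 154.2 × (25.5 − 0.8935) = 3794.3 kip·in.
M_n = 3794.3/12 = 316.19 kip·ft.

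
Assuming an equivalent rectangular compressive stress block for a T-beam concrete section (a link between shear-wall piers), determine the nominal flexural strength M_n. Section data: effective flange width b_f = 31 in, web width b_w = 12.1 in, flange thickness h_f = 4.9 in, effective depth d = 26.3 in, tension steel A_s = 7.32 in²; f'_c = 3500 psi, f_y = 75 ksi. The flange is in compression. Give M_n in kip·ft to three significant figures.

Tension: T = A_s f_y = 7.32 × 75 = 549 kips.
Try a within the flange: a = T/(0.85 f'_c b_f) = 549/(0.85 × 3.5 × 31) = 5.953 in.
a = 5.953 > h_f = 4.9 in: the block extends into the web. Split into flange-overhang and web parts.
C_f = 0.85 f'_c (b_f − b_w) h_f = 0.85 × 3.5 × (31 − 12.1) × 4.9 = 275.5 kips.
Remaining web compression depth: a_w = (T − C_f)/(0.85 f'_c b_w) = (549 − 275.5)/(0.85 × 3.5 × 12.1) = 7.598 in.
M_n = C_f(d − h_f/2) + (T − C_f)(d − a_w/2) = 275.5 × (26.3 − 2.45) + 273.5 × (26.3 − 3.799) = 6570.7 + 6154.0 = 12724.7 kip·in.
M_n = 12724.7/12 = 1060.39 kip·ft.

M_n ≈ 1060 kip·ft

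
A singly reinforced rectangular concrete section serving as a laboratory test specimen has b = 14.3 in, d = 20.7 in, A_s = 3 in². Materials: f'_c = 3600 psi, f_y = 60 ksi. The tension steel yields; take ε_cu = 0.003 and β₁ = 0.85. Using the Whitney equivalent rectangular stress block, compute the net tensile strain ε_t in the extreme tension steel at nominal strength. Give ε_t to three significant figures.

ε_t ≈ 0.00983

a = A_s f_y/(0.85 f'_c b) = 4.114 in.
β₁ = 0.85, so c = a/β₁ = 4.114/0.85 = 4.840 in.
From the linear strain diagram with ε_cu = 0.003: ε_t = 0.003 (d − c)/c = 0.003 × (20.7 − 4.840)/4.840 = 0.00983.
Since ε_t ≥ 0.005, the section is tension-controlled.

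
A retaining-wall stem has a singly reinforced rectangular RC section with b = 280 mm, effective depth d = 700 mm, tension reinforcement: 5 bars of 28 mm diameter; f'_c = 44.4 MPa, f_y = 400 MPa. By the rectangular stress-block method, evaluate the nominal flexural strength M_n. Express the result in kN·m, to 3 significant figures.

A_s = 5 × 616 = 3080 mm².
T = A_s f_y = 3080 × 400 = 1232000 N = 1232 kN.
From C = T: a = T/(0.85 f'_c b) = 1232000/(0.85 × 44.4 × 280) = 116.59 mm.
M_n = T(d − a/2) = 1232 kN × (700 − 58.295) mm = 790.58 kN·m.

M_n ≈ 791 kN·m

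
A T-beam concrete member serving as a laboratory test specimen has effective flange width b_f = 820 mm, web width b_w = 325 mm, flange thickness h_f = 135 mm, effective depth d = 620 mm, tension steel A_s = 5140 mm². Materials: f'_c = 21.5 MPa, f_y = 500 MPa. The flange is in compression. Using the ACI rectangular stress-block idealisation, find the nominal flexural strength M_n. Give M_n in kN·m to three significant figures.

Tension: T = A_s f_y = 5140 × 500 = 2570000 N.
Try a within the flange: a = T/(0.85 f'_c b_f) = 2570000/(0.85 × 21.5 × 820) = 171.50 mm.
a = 171.50 > h_f = 135 mm: the block extends into the web. Split into flange-overhang and web parts.
C_f = 0.85 f'_c (b_f − b_w) h_f = 0.85 × 21.5 × (820 − 325) × 135 = 1221227 N.
Remaining web compression depth: a_w = (T − C_f)/(0.85 f'_c b_w) = (2570000 − 1221227)/(0.85 × 21.5 × 325) = 227.09 mm.
M_n = C_f(d − h_f/2) + (T − C_f)(d − a_w/2) = 1221227 × (620 − 67.5) + 1348773 × (620 − 113.545) = 674.73 + 683.09 = 1357.82 × 10⁶ N·mm.
M_n = 1357.82 kN·m.

M_n ≈ 1360 kN·m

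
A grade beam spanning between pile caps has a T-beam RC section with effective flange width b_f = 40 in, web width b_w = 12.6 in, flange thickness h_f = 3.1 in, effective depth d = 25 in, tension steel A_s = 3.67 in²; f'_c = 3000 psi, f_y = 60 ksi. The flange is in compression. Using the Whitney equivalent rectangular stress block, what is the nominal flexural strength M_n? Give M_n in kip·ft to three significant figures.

M_n ≈ 439 kip·ft

Tension: T = A_s f_y = 3.67 × 60 = 220.2 kips.
Try a within the flange: a = T/(0.85 f'_c b_f) = 220.2/(0.85 × 3 × 40) = 2.159 in.
Since a = 2.159 ≤ h_f = 3.1 in, the stress block lies entirely in the flange; analyse as a rectangular beam of width b_f.
M_n = T(d − a/2) = 220.2 × (25 − 1.0795) = 5267.3 kip·in.
M_n = 5267.3/12 = 438.94 kip·ft.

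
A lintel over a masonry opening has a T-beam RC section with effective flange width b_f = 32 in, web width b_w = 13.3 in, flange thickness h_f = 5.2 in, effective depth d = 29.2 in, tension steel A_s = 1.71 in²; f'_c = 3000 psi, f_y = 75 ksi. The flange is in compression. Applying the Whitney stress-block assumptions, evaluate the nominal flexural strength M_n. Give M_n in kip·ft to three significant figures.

M_n ≈ 304 kip·ft

Tension: T = A_s f_y = 1.71 × 75 = 128.25 kips.
Try a within the flange: a = T/(0.85 f'_c b_f) = 128.25/(0.85 × 3 × 32) = 1.572 in.
Since a = 1.572 ≤ h_f = 5.2 in, the stress block lies entirely in the flange; analyse as a rectangular beam of width b_f.
M_n = T(d − a/2) = 128.25 × (29.2 − 0.786) = 3644.1 kip·in.
M_n = 3644.1/12 = 303.68 kip·ft.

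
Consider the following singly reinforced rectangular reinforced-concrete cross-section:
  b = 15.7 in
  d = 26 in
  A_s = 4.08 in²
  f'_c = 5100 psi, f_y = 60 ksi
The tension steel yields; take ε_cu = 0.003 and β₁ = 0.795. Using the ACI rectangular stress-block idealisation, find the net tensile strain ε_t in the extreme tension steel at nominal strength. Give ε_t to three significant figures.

ε_t ≈ 0.0142

a = A_s f_y/(0.85 f'_c b) = 3.597 in.
β₁ = 0.795, so c = a/β₁ = 3.597/0.795 = 4.525 in.
From the linear strain diagram with ε_cu = 0.003: ε_t = 0.003 (d − c)/c = 0.003 × (26 − 4.525)/4.525 = 0.0142.
Since ε_t ≥ 0.005, the section is tension-controlled.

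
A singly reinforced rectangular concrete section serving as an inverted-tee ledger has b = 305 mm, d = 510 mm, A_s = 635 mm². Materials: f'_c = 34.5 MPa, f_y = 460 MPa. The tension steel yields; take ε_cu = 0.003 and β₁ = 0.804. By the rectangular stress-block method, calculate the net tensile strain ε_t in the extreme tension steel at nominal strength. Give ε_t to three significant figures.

ε_t ≈ 0.0347

a = A_s f_y/(0.85 f'_c b) = 32.66 mm.
β₁ = 0.804, so c = a/β₁ = 32.66/0.804 = 40.62 mm.
From the linear strain diagram with ε_cu = 0.003: ε_t = 0.003 (d − c)/c = 0.003 × (510 − 40.62)/40.62 = 0.0347.
Since ε_t ≥ 0.005, the section is tension-controlled.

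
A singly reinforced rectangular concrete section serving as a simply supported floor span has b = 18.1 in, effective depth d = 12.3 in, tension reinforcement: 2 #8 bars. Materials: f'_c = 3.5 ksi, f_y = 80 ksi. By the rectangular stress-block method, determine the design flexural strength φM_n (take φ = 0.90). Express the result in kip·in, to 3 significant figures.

A_s = 2 × 0.79 = 1.58 in².
T = A_s f_y = 1.58 × 80 = 126.4 kips.
a = T/(0.85 f'_c b) = 126.4/(0.85 × 3.5 × 18.1) = 2.347 in.
M_n = T(d − a/2) = 126.4 × (12.3 − 1.1735) = 1406.4 kip·in.
φM_n = 0.90 × 1406.4 = 1265.8 kip·in.

φM_n ≈ 1270 kip·in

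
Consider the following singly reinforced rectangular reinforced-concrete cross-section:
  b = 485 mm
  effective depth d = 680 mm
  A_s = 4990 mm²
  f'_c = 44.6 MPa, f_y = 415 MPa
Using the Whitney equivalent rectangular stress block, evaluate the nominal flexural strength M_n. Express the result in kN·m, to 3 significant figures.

M_n ≈ 1290 kN·m

T = A_s f_y = 4990 × 415 = 2070850 N = 2070.85 kN.
From C = T: a = T/(0.85 f'_c b) = 2070850/(0.85 × 44.6 × 485) = 112.63 mm.
M_n = T(d − a/2) = 2070.85 kN × (680 − 56.315) mm = 1291.56 kN·m.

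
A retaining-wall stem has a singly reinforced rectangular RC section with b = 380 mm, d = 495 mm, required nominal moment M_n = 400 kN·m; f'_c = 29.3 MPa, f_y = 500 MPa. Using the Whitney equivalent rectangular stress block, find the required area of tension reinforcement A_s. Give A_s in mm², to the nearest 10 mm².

With M_n = 0.85 f'_c a b (d − a/2), solve the quadratic for a:
a = d − √(d² − 2M_n/(0.85 f'_c b)) = 495 − √(495² − 2 × 400×10⁶/(0.85 × 29.3 × 380)) = 94.38 mm.
A_s = 0.85 f'_c a b / f_y = 0.85 × 29.3 × 94.38 × 380 / 500 = 1786.4 mm².

A_s ≈ 1790 mm²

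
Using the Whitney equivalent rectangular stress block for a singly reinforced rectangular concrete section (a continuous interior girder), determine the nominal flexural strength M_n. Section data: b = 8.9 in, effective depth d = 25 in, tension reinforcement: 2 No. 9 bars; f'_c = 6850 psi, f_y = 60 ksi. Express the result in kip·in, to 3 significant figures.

A_s = 2 × 1 = 2 in².
T = A_s f_y = 2 × 60 = 120 kips.
a = T/(0.85 f'_c b) = 120/(0.85 × 6.85 × 8.9) = 2.316 in.
M_n = T(d − a/2) = 120 × (25 − 1.158) = 2861.0 kip·in.

M_n ≈ 2860 kip·in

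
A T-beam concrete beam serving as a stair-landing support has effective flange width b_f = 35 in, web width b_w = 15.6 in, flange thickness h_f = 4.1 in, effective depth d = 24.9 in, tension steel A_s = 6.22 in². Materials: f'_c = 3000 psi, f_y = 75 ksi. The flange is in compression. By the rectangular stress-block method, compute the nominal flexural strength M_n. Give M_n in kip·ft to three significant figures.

Tension: T = A_s f_y = 6.22 × 75 = 466.5 kips.
Try a within the flange: a = T/(0.85 f'_c b_f) = 466.5/(0.85 × 3 × 35) = 5.227 in.
a = 5.227 > h_f = 4.1 in: the block extends into the web. Split into flange-overhang and web parts.
C_f = 0.85 f'_c (b_f − b_w) h_f = 0.85 × 3 × (35 − 15.6) × 4.1 = 202.8 kips.
Remaining web compression depth: a_w = (T − C_f)/(0.85 f'_c b_w) = (466.5 − 202.8)/(0.85 × 3 × 15.6) = 6.629 in.
M_n = C_f(d − h_f/2) + (T − C_f)(d − a_w/2) = 202.8 × (24.9 − 2.05) + 263.7 × (24.9 − 3.3145) = 4634.0 + 5692.1 = 10326.1 kip·in.
M_n = 10326.1/12 = 860.51 kip·ft.

M_n ≈ 861 kip·ft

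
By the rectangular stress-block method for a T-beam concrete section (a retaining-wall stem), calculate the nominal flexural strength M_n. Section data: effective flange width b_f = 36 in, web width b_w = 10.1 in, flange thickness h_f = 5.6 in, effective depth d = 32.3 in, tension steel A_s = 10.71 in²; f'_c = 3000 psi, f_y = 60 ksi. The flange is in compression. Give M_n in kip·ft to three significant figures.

M_n ≈ 1520 kip·ft

Tension: T = A_s f_y = 10.71 × 60 = 642.6 kips.
Try a within the flange: a = T/(0.85 f'_c b_f) = 642.6/(0.85 × 3 × 36) = 7.000 in.
a = 7.000 > h_f = 5.6 in: the block extends into the web. Split into flange-overhang and web parts.
C_f = 0.85 f'_c (b_f − b_w) h_f = 0.85 × 3 × (36 − 10.1) × 5.6 = 369.9 kips.
Remaining web compression depth: a_w = (T − C_f)/(0.85 f'_c b_w) = (642.6 − 369.9)/(0.85 × 3 × 10.1) = 10.588 in.
M_n = C_f(d − h_f/2) + (T − C_f)(d − a_w/2) = 369.9 × (32.3 − 2.8) + 272.7 × (32.3 − 5.294) = 10912.1 + 7364.5 = 18276.6 kip·in.
M_n = 18276.6/12 = 1523.05 kip·ft.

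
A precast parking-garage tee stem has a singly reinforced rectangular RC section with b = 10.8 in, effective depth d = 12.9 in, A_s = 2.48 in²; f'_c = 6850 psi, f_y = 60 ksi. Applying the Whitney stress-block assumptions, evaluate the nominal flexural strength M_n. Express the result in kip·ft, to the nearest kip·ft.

M_n ≈ 145 kip·ft

T = A_s f_y = 2.48 × 60 = 148.8 kips.
a = T/(0.85 f'_c b) = 148.8/(0.85 × 6.85 × 10.8) = 2.366 in.
M_n = T(d − a/2) = 148.8 × (12.9 − 1.183) = 1743.5 kip·in = 1743.5/12 = 145.29 kip·ft.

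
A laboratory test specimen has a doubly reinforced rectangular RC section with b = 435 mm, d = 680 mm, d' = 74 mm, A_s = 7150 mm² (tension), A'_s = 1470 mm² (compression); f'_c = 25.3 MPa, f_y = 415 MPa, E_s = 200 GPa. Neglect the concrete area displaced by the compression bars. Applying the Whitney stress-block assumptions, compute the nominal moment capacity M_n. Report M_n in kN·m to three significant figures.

M_n ≈ 1680 kN·m

Assume both tension and compression steel yield.
Net tension couple steel: A_s − A'_s = 5680 mm².
a = (A_s − A'_s) f_y / (0.85 f'_c b) = 2357200/(0.85 × 25.3 × 435) = 251.98 mm.
c = a/β₁ = 251.98/0.85 = 296.45 mm; ε'_s = 0.003(c − d')/c = 0.0023 ≥ f_y/E_s = 0.0021, so compression steel does yield.
M_n = (A_s − A'_s) f_y (d − a/2) + A'_s f_y (d − d') = [2357200 × (680 − 125.99) + 610050 × (680 − 74)] × 10⁻⁶ = 1305.91 + 369.69 = 1675.60 kN·m.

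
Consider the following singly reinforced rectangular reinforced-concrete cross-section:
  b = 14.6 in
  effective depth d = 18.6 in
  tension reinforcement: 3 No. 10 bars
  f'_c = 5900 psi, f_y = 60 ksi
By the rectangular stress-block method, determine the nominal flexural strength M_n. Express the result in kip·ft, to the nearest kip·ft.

A_s = 3 × 1.27 = 3.81 in².
T = A_s f_y = 3.81 × 60 = 228.6 kips.
a = T/(0.85 f'_c b) = 228.6/(0.85 × 5.9 × 14.6) = 3.122 in.
M_n = T(d − a/2) = 228.6 × (18.6 − 1.561) = 3895.1 kip·in = 3895.1/12 = 324.59 kip·ft.

M_n ≈ 325 kip·ft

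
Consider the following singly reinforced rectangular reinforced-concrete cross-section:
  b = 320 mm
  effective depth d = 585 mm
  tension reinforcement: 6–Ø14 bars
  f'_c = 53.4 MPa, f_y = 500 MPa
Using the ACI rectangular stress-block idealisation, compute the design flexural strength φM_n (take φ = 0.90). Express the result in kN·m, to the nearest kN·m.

A_s = 6 × 154 = 924 mm².
T = A_s f_y = 924 × 500 = 462000 N = 462 kN.
From C = T: a = T/(0.85 f'_c b) = 462000/(0.85 × 53.4 × 320) = 31.81 mm.
M_n = T(d − a/2) = 462 kN × (585 − 15.905) mm = 262.92 kN·m.
φM_n = 0.90 × 262.92 = 236.63 kN·m.

φM_n ≈ 237 kN·m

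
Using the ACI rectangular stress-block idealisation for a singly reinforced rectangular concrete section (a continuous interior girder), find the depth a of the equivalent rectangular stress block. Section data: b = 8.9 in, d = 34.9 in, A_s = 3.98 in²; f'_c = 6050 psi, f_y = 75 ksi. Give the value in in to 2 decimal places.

a ≈ 6.52 in

T = A_s f_y = 3.98 × 75 = 298.5 kips.
a = T/(0.85 f'_c b) = 298.5/(0.85 × 6.05 × 8.9) = 6.52 in.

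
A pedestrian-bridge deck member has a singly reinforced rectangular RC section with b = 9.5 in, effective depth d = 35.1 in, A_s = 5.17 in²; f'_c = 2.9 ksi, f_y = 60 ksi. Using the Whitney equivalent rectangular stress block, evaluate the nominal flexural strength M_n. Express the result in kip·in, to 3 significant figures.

T = A_s f_y = 5.17 × 60 = 310.2 kips.
a = T/(0.85 f'_c b) = 310.2/(0.85 × 2.9 × 9.5) = 13.247 in.
M_n = T(d − a/2) = 310.2 × (35.1 − 6.6235) = 8833.4 kip·in.

M_n ≈ 8830 kip·in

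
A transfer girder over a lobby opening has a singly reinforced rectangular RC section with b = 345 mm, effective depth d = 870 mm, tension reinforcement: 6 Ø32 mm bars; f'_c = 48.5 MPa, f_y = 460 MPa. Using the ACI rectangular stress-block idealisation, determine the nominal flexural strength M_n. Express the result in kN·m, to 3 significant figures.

A_s = 6 × 804 = 4824 mm².
T = A_s f_y = 4824 × 460 = 2219040 N = 2219.04 kN.
From C = T: a = T/(0.85 f'_c b) = 2219040/(0.85 × 48.5 × 345) = 156.02 mm.
M_n = T(d − a/2) = 2219.04 kN × (870 − 78.01) mm = 1757.46 kN·m.

M_n ≈ 1760 kN·m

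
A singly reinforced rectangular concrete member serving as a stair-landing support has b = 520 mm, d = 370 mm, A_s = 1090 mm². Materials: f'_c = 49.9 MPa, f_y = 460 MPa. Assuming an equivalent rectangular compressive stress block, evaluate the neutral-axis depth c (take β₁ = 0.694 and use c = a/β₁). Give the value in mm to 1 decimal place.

T = A_s f_y = 1090 × 460 = 501400 N = 501.4 kN.
Setting C = 0.85 f'_c a b equal to T: a = 501400/(0.85 × 49.9 × 520) = 22.733 mm.
With β₁ = 0.694, c = a/β₁ = 22.733/0.694 = 32.8 mm.

c ≈ 32.8 mm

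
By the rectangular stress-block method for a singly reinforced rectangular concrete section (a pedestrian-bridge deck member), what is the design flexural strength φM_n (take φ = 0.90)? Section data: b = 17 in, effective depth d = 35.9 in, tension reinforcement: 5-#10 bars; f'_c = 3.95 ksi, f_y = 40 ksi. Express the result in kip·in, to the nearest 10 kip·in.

A_s = 5 × 1.27 = 6.35 in².
T = A_s f_y = 6.35 × 40 = 254 kips.
a = T/(0.85 f'_c b) = 254/(0.85 × 3.95 × 17) = 4.450 in.
M_n = T(d − a/2) = 254 × (35.9 − 2.225) = 8553.5 kip·in.
φM_n = 0.90 × 8553.5 = 7698.2 kip·in.

φM_n ≈ 7700 kip·in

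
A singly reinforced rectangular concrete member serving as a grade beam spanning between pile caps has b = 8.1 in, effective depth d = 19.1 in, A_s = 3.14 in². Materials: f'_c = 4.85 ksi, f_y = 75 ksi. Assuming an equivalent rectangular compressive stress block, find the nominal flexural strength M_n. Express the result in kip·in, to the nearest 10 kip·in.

M_n ≈ 3670 kip·in

T = A_s f_y = 3.14 × 75 = 235.5 kips.
a = T/(0.85 f'_c b) = 235.5/(0.85 × 4.85 × 8.1) = 7.053 in.
M_n = T(d − a/2) = 235.5 × (19.1 − 3.5265) = 3667.6 kip·in.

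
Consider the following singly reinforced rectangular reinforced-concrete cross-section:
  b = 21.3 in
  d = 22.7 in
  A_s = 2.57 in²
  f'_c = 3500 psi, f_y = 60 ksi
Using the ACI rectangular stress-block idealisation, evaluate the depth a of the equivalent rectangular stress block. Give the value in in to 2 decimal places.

a ≈ 2.43 in

T = A_s f_y = 2.57 × 60 = 154.2 kips.
a = T/(0.85 f'_c b) = 154.2/(0.85 × 3.5 × 21.3) = 2.43 in.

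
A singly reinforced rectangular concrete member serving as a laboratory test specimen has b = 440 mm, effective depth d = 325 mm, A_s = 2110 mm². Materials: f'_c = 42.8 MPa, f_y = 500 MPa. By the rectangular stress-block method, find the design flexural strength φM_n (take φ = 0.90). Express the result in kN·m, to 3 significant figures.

T = A_s f_y = 2110 × 500 = 1055000 N = 1055 kN.
From C = T: a = T/(0.85 f'_c b) = 1055000/(0.85 × 42.8 × 440) = 65.91 mm.
M_n = T(d − a/2) = 1055 kN × (325 − 32.955) mm = 308.11 kN·m.
φM_n = 0.90 × 308.11 = 277.30 kN·m.

φM_n ≈ 277 kN·m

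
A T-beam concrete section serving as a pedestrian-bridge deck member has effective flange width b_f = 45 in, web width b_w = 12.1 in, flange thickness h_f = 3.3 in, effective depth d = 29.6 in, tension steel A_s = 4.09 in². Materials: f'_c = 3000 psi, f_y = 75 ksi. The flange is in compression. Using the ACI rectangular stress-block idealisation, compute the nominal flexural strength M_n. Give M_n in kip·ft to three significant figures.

M_n ≈ 722 kip·ft

Tension: T = A_s f_y = 4.09 × 75 = 306.75 kips.
Try a within the flange: a = T/(0.85 f'_c b_f) = 306.75/(0.85 × 3 × 45) = 2.673 in.
Since a = 2.673 ≤ h_f = 3.3 in, the stress block lies entirely in the flange; analyse as a rectangular beam of width b_f.
M_n = T(d − a/2) = 306.75 × (29.6 − 1.3365) = 8669.8 kip·in.
M_n = 8669.8/12 = 722.48 kip·ft.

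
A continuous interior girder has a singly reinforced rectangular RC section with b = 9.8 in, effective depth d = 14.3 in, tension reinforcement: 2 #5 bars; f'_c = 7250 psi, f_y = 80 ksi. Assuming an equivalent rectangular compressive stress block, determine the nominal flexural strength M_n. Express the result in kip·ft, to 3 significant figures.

A_s = 2 × 0.31 = 0.62 in².
T = A_s f_y = 0.62 × 80 = 49.6 kips.
a = T/(0.85 f'_c b) = 49.6/(0.85 × 7.25 × 9.8) = 0.821 in.
M_n = T(d − a/2) = 49.6 × (14.3 − 0.4105) = 688.9 kip·in = 688.9/12 = 57.41 kip·ft.

M_n ≈ 57.4 kip·ft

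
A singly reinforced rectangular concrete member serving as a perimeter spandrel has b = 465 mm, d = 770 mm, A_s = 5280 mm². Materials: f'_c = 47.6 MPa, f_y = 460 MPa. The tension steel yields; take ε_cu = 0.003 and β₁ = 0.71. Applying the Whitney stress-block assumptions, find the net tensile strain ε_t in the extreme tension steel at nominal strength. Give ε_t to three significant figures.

ε_t ≈ 0.00970

a = A_s f_y/(0.85 f'_c b) = 129.10 mm.
β₁ = 0.71, so c = a/β₁ = 129.10/0.71 = 181.83 mm.
From the linear strain diagram with ε_cu = 0.003: ε_t = 0.003 (d − c)/c = 0.003 × (770 − 181.83)/181.83 = 0.00970.
Since ε_t ≥ 0.005, the section is tension-controlled.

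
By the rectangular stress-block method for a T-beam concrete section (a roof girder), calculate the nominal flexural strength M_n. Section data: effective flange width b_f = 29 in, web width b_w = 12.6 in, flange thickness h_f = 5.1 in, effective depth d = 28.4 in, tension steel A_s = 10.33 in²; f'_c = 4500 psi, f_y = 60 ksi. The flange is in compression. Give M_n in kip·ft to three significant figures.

Tension: T = A_s f_y = 10.33 × 60 = 619.8 kips.
Try a within the flange: a = T/(0.85 f'_c b_f) = 619.8/(0.85 × 4.5 × 29) = 5.588 in.
a = 5.588 > h_f = 5.1 in: the block extends into the web. Split into flange-overhang and web parts.
C_f = 0.85 f'_c (b_f − b_w) h_f = 0.85 × 4.5 × (29 − 12.6) × 5.1 = 319.9 kips.
Remaining web compression depth: a_w = (T − C_f)/(0.85 f'_c b_w) = (619.8 − 319.9)/(0.85 × 4.5 × 12.6) = 6.223 in.
M_n = C_f(d − h_f/2) + (T − C_f)(d − a_w/2) = 319.9 × (28.4 − 2.55) + 299.9 × (28.4 − 3.1115) = 8269.4 + 7584.0 = 15853.4 kip·in.
M_n = 15853.4/12 = 1321.12 kip·ft.

M_n ≈ 1320 kip·ft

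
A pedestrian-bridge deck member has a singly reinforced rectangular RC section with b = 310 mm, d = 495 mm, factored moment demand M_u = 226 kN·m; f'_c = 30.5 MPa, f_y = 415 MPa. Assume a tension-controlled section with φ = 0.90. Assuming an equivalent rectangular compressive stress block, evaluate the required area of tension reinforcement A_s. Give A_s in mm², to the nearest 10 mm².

A_s ≈ 1310 mm²

M_n = M_u/φ = 226/0.90 = 251.111 kN·m.
With M_n = 0.85 f'_c a b (d − a/2), solve the quadratic for a:
a = d − √(d² − 2M_n/(0.85 f'_c b)) = 495 − √(495² − 2 × 251.111×10⁶/(0.85 × 30.5 × 310)) = 67.76 mm.
A_s = 0.85 f'_c a b / f_y = 0.85 × 30.5 × 67.76 × 310 / 415 = 1312.2 mm².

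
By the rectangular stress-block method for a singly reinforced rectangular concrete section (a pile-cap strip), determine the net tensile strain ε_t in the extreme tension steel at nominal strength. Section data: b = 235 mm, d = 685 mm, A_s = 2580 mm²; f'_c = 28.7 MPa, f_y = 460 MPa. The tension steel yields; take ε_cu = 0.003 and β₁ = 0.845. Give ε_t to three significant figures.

a = A_s f_y/(0.85 f'_c b) = 207.02 mm.
β₁ = 0.845, so c = a/β₁ = 207.02/0.845 = 244.99 mm.
From the linear strain diagram with ε_cu = 0.003: ε_t = 0.003 (d − c)/c = 0.003 × (685 − 244.99)/244.99 = 0.00539.
Since ε_t ≥ 0.005, the section is tension-controlled.

ε_t ≈ 0.00539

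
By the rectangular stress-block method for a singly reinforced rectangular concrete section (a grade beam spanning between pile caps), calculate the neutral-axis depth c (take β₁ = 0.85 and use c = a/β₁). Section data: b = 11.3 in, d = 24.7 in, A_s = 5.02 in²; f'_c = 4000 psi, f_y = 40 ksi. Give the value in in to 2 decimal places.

c ≈ 6.15 in

T = A_s f_y = 5.02 × 40 = 200.8 kips.
a = T/(0.85 f'_c b) = 200.8/(0.85 × 4 × 11.3) = 5.2264 in.
With β₁ = 0.85, c = a/β₁ = 5.2264/0.85 = 6.15 in.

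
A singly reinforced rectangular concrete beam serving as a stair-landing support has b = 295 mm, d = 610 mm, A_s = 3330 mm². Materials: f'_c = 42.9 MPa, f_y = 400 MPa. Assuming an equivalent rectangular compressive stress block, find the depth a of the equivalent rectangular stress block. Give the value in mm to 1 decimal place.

T = A_s f_y = 3330 × 400 = 1332000 N = 1332 kN.
Setting C = 0.85 f'_c a b equal to T: a = 1332000/(0.85 × 42.9 × 295) = 123.8 mm.

a ≈ 123.8 mm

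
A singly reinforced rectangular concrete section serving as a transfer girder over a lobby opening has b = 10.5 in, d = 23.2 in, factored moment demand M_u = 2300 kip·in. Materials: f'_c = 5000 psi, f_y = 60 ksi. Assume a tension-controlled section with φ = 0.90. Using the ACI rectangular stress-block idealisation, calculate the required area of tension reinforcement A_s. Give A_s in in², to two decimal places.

A_s ≈ 1.95 in²

M_n = M_u/φ = 2300/0.90 = 2555.56 kip·in.
From M_n = 0.85 f'_c a b (d − a/2):
a = d − √(d² − 2M_n/(0.85 f'_c b)) = 23.2 − √(23.2² − 2 × 2555.56/(0.85 × 5 × 10.5)) = 2.616 in.
A_s = 0.85 f'_c a b / f_y = 0.85 × 5 × 2.616 × 10.5 / 60 = 1.946 in².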